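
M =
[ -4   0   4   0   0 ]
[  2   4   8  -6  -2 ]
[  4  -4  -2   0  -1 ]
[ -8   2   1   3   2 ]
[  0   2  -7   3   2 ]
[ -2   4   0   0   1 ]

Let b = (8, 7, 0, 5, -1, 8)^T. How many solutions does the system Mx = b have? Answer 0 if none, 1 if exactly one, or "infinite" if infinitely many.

0

Row reduce the augmented matrix [M | b].
R2 ← R2 + (1/2)·R1: [0, 4, 10, -6, -2, 11]
R3 ← R3 + R1: [0, -4, 2, 0, -1, 8]
R4 ← R4 − (2)·R1: [0, 2, -7, 3, 2, -11]
R6 ← R6 − (1/2)·R1: [0, 4, -2, 0, 1, 4]
R3 ← R3 + R2: [0, 0, 12, -6, -3, 19]
R4 ← R4 − (1/2)·R2: [0, 0, -12, 6, 3, -33/2]
R5 ← R5 − (1/2)·R2: [0, 0, -12, 6, 3, -13/2]
R6 ← R6 − R2: [0, 0, -12, 6, 3, -7]
R4 ← R4 + R3: [0, 0, 0, 0, 0, 5/2]
R5 ← R5 + R3: [0, 0, 0, 0, 0, 25/2]
R6 ← R6 + R3: [0, 0, 0, 0, 0, 12]
R5 ← R5 − (5)·R4: [0, 0, 0, 0, 0, 0]
R6 ← R6 − (24/5)·R4: [0, 0, 0, 0, 0, 0]
The echelon form has 4 nonzero rows; the last pivot sits in the augmented column, so rank(M) = 3 but rank([M|b]) = 4.
Since the ranks differ, the system is inconsistent.
It has no solutions.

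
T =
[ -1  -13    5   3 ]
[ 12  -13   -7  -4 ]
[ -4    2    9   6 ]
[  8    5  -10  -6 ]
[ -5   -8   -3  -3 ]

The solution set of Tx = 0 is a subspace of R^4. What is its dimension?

Row reduce to echelon form.
R2 ← R2 + (12)·R1: [0, -169, 53, 32]
R3 ← R3 − (4)·R1: [0, 54, -11, -6]
R4 ← R4 + (8)·R1: [0, -99, 30, 18]
R5 ← R5 − (5)·R1: [0, 57, -28, -18]
R3 ← R3 + (54/169)·R2: [0, 0, 1003/169, 714/169]
R4 ← R4 − (99/169)·R2: [0, 0, -177/169, -126/169]
R5 ← R5 + (57/169)·R2: [0, 0, -1711/169, -1218/169]
R4 ← R4 + (3/17)·R3: [0, 0, 0, 0]
R5 ← R5 + (29/17)·R3: [0, 0, 0, 0]
3 nonzero rows, so rank(T) = 3.
T has 4 columns; by rank–nullity, nullity = 4 − 3 = 1.

1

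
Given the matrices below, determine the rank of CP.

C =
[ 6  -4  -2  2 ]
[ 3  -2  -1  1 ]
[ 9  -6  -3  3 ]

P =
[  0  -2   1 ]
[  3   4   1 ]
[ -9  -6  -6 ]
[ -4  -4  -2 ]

1

First compute CP:
[[ -2, -24,  10],
 [ -1, -12,   5],
 [ -3, -36,  15]]
Now row reduce the product.
R2 ← R2 − (1/2)·R1: [0, 0, 0]
R3 ← R3 − (3/2)·R1: [0, 0, 0]
1 nonzero row, so rank(CP) = 1.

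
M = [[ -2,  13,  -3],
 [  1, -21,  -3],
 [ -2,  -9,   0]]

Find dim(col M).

3

Row reduce to echelon form.
R2 ← R2 + (1/2)·R1: [0, -29/2, -9/2]
R3 ← R3 − R1: [0, -22, 3]
R3 ← R3 − (44/29)·R2: [0, 0, 285/29]
Echelon form has 3 nonzero rows, so rank(M) = 3.
The column space has dimension equal to the rank: 3.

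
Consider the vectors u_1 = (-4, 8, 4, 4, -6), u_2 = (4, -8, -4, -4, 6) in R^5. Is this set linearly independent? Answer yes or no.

Form the matrix with these vectors as rows and row reduce.
R2 ← R2 + R1: [0, 0, 0, 0, 0]
1 nonzero row, so the 2 vectors span a space of dimension 1.
Since 1 < 2, the vectors are linearly dependent.

no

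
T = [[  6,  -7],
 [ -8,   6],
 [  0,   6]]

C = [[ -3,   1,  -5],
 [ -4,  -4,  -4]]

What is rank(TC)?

2

First compute TC:
[[ 10,  34,  -2],
 [  0, -32,  16],
 [-24, -24, -24]]
Now row reduce the product.
R3 ← R3 + (12/5)·R1: [0, 288/5, -144/5]
R3 ← R3 + (9/5)·R2: [0, 0, 0]
2 nonzero rows, so rank(TC) = 2.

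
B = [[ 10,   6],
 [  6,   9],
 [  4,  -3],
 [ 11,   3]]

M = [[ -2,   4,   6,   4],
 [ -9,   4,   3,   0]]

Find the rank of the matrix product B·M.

First compute BM:
[[-74,  64,  78,  40],
 [-93,  60,  63,  24],
 [ 19,   4,  15,  16],
 [-49,  56,  75,  44]]
Now row reduce the product.
R2 ← R2 − (93/74)·R1: [0, -756/37, -1296/37, -972/37]
R3 ← R3 + (19/74)·R1: [0, 756/37, 1296/37, 972/37]
R4 ← R4 − (49/74)·R1: [0, 504/37, 864/37, 648/37]
R3 ← R3 + R2: [0, 0, 0, 0]
R4 ← R4 + (2/3)·R2: [0, 0, 0, 0]
2 nonzero rows, so rank(BM) = 2.

2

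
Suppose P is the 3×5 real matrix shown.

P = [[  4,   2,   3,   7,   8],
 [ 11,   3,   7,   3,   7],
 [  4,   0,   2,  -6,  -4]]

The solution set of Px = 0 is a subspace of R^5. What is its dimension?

3

Row reduce to echelon form.
R2 ← R2 − (11/4)·R1: [0, -5/2, -5/4, -65/4, -15]
R3 ← R3 − R1: [0, -2, -1, -13, -12]
R3 ← R3 − (4/5)·R2: [0, 0, 0, 0, 0]
2 nonzero rows, so rank(P) = 2.
P has 5 columns; by rank–nullity, nullity = 5 − 2 = 3.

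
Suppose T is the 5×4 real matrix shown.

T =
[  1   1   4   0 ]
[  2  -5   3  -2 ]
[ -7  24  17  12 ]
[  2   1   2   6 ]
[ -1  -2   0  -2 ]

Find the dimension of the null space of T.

Row reduce to echelon form.
R2 ← R2 − (2)·R1: [0, -7, -5, -2]
R3 ← R3 + (7)·R1: [0, 31, 45, 12]
R4 ← R4 − (2)·R1: [0, -1, -6, 6]
R5 ← R5 + R1: [0, -1, 4, -2]
R3 ← R3 + (31/7)·R2: [0, 0, 160/7, 22/7]
R4 ← R4 − (1/7)·R2: [0, 0, -37/7, 44/7]
R5 ← R5 − (1/7)·R2: [0, 0, 33/7, -12/7]
R4 ← R4 + (37/160)·R3: [0, 0, 0, 561/80]
R5 ← R5 − (33/160)·R3: [0, 0, 0, -189/80]
R5 ← R5 + (63/187)·R4: [0, 0, 0, 0]
4 nonzero rows, so rank(T) = 4.
T has 4 columns; by rank–nullity, nullity = 4 − 4 = 0.

0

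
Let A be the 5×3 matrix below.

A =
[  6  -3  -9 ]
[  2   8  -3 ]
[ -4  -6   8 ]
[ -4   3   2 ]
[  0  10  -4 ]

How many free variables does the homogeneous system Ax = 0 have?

0

Row reduce to echelon form.
R2 ← R2 − (1/3)·R1: [0, 9, 0]
R3 ← R3 + (2/3)·R1: [0, -8, 2]
R4 ← R4 + (2/3)·R1: [0, 1, -4]
R3 ← R3 + (8/9)·R2: [0, 0, 2]
R4 ← R4 − (1/9)·R2: [0, 0, -4]
R5 ← R5 − (10/9)·R2: [0, 0, -4]
R4 ← R4 + (2)·R3: [0, 0, 0]
R5 ← R5 + (2)·R3: [0, 0, 0]
3 nonzero rows, so rank(A) = 3.
A has 3 columns; by rank–nullity, nullity = 3 − 3 = 0.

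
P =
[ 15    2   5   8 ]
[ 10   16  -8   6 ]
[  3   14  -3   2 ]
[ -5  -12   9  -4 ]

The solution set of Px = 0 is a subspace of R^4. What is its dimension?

Row reduce to echelon form.
R2 ← R2 − (2/3)·R1: [0, 44/3, -34/3, 2/3]
R3 ← R3 − (1/5)·R1: [0, 68/5, -4, 2/5]
R4 ← R4 + (1/3)·R1: [0, -34/3, 32/3, -4/3]
R3 ← R3 − (51/55)·R2: [0, 0, 358/55, -12/55]
R4 ← R4 + (17/22)·R2: [0, 0, 21/11, -9/11]
R4 ← R4 − (105/358)·R3: [0, 0, 0, -135/179]
4 nonzero rows, so rank(P) = 4.
P has 4 columns; by rank–nullity, nullity = 4 − 4 = 0.

0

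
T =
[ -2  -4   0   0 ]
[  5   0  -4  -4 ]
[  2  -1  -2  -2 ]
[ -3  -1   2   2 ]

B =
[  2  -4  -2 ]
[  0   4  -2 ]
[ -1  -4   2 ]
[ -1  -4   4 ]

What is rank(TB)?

2

First compute TB:
[[ -4,  -8,  12],
 [ 18,  12, -34],
 [  8,   4, -14],
 [-10,  -8,  20]]
Now row reduce the product.
R2 ← R2 + (9/2)·R1: [0, -24, 20]
R3 ← R3 + (2)·R1: [0, -12, 10]
R4 ← R4 − (5/2)·R1: [0, 12, -10]
R3 ← R3 − (1/2)·R2: [0, 0, 0]
R4 ← R4 + (1/2)·R2: [0, 0, 0]
2 nonzero rows, so rank(TB) = 2.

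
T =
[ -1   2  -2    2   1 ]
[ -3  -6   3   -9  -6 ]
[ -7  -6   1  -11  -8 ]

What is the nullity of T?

3

Row reduce to echelon form.
R2 ← R2 − (3)·R1: [0, -12, 9, -15, -9]
R3 ← R3 − (7)·R1: [0, -20, 15, -25, -15]
R3 ← R3 − (5/3)·R2: [0, 0, 0, 0, 0]
2 nonzero rows, so rank(T) = 2.
T has 5 columns; by rank–nullity, nullity = 5 − 2 = 3.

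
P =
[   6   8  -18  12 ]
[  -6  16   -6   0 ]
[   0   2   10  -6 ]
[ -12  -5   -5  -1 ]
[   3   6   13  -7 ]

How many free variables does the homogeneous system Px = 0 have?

1

Row reduce to echelon form.
R2 ← R2 + R1: [0, 24, -24, 12]
R4 ← R4 + (2)·R1: [0, 11, -41, 23]
R5 ← R5 − (1/2)·R1: [0, 2, 22, -13]
R3 ← R3 − (1/12)·R2: [0, 0, 12, -7]
R4 ← R4 − (11/24)·R2: [0, 0, -30, 35/2]
R5 ← R5 − (1/12)·R2: [0, 0, 24, -14]
R4 ← R4 + (5/2)·R3: [0, 0, 0, 0]
R5 ← R5 − (2)·R3: [0, 0, 0, 0]
3 nonzero rows, so rank(P) = 3.
P has 4 columns; by rank–nullity, nullity = 4 − 3 = 1.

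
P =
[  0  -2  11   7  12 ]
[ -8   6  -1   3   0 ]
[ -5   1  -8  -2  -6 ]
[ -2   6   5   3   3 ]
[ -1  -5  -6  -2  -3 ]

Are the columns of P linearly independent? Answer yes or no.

no

Row reduce P to echelon form.
Swap R1 ↔ R2
R3 ← R3 − (5/8)·R1: [0, -11/4, -59/8, -31/8, -6]
R4 ← R4 − (1/4)·R1: [0, 9/2, 21/4, 9/4, 3]
R5 ← R5 − (1/8)·R1: [0, -23/4, -47/8, -19/8, -3]
R3 ← R3 − (11/8)·R2: [0, 0, -45/2, -27/2, -45/2]
R4 ← R4 + (9/4)·R2: [0, 0, 30, 18, 30]
R5 ← R5 − (23/8)·R2: [0, 0, -75/2, -45/2, -75/2]
R4 ← R4 + (4/3)·R3: [0, 0, 0, 0, 0]
R5 ← R5 − (5/3)·R3: [0, 0, 0, 0, 0]
3 pivots among 5 columns.
Only 3 < 5 pivot columns, so the columns are linearly dependent.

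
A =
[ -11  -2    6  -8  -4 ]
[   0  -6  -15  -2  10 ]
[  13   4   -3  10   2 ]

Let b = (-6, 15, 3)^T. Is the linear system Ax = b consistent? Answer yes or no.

Row reduce the augmented matrix [A | b].
R3 ← R3 + (13/11)·R1: [0, 18/11, 45/11, 6/11, -30/11, -45/11]
R3 ← R3 + (3/11)·R2: [0, 0, 0, 0, 0, 0]
The echelon form has 2 nonzero rows, and every pivot lies in the first 5 columns, so rank(A) = rank([A|b]) = 2.
The system is consistent.

yes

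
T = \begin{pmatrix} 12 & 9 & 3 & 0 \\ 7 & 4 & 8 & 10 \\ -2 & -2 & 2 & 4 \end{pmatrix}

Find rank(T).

Row reduce to echelon form.
R2 ← R2 − (7/12)·R1: [0, -5/4, 25/4, 10]
R3 ← R3 + (1/6)·R1: [0, -1/2, 5/2, 4]
R3 ← R3 − (2/5)·R2: [0, 0, 0, 0]
Echelon form has 2 nonzero rows, so rank(T) = 2.

2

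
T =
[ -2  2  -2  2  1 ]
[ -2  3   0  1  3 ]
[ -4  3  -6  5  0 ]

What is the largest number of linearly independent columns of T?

Row reduce to echelon form.
R2 ← R2 − R1: [0, 1, 2, -1, 2]
R3 ← R3 − (2)·R1: [0, -1, -2, 1, -2]
R3 ← R3 + R2: [0, 0, 0, 0, 0]
Echelon form has 2 nonzero rows, so rank(T) = 2.
The rank gives the maximum number of linearly independent columns: 2.

2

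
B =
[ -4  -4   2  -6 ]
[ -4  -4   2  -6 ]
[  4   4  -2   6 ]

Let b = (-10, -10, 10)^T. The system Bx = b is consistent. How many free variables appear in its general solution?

3

Row reduce the augmented matrix [B | b].
R2 ← R2 − R1: [0, 0, 0, 0, 0]
R3 ← R3 + R1: [0, 0, 0, 0, 0]
The echelon form has 1 nonzero rows, and every pivot lies in the first 4 columns, so rank(B) = rank([B|b]) = 1.
The system is consistent.
Free variables = (unknowns) − (rank) = 4 − 1 = 3.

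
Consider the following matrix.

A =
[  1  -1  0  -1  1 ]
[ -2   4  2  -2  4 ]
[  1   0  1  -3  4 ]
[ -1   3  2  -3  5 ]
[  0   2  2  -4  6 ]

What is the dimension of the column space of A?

Row reduce to echelon form.
R2 ← R2 + (2)·R1: [0, 2, 2, -4, 6]
R3 ← R3 − R1: [0, 1, 1, -2, 3]
R4 ← R4 + R1: [0, 2, 2, -4, 6]
R3 ← R3 − (1/2)·R2: [0, 0, 0, 0, 0]
R4 ← R4 − R2: [0, 0, 0, 0, 0]
R5 ← R5 − R2: [0, 0, 0, 0, 0]
Echelon form has 2 nonzero rows, so rank(A) = 2.
The column space has dimension equal to the rank: 2.

2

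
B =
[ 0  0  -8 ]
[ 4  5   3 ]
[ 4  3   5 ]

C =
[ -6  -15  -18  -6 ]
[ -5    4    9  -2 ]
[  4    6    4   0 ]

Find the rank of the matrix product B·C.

3

First compute BC:
[[-32, -48, -32,   0],
 [-37, -22, -15, -34],
 [-19, -18, -25, -30]]
Now row reduce the product.
R2 ← R2 − (37/32)·R1: [0, 67/2, 22, -34]
R3 ← R3 − (19/32)·R1: [0, 21/2, -6, -30]
R3 ← R3 − (21/67)·R2: [0, 0, -864/67, -1296/67]
3 nonzero rows, so rank(BC) = 3.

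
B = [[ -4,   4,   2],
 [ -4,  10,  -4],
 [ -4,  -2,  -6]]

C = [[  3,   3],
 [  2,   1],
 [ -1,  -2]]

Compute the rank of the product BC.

2

First compute BC:
[[ -6, -12],
 [ 12,   6],
 [-10,  -2]]
Now row reduce the product.
R2 ← R2 + (2)·R1: [0, -18]
R3 ← R3 − (5/3)·R1: [0, 18]
R3 ← R3 + R2: [0, 0]
2 nonzero rows, so rank(BC) = 2.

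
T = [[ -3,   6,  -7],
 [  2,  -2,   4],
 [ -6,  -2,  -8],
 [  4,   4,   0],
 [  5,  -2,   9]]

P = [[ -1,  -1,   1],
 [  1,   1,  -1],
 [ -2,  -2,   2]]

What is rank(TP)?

1

First compute TP:
[[ 23,  23, -23],
 [-12, -12,  12],
 [ 20,  20, -20],
 [  0,   0,   0],
 [-25, -25,  25]]
Now row reduce the product.
R2 ← R2 + (12/23)·R1: [0, 0, 0]
R3 ← R3 − (20/23)·R1: [0, 0, 0]
R5 ← R5 + (25/23)·R1: [0, 0, 0]
1 nonzero row, so rank(TP) = 1.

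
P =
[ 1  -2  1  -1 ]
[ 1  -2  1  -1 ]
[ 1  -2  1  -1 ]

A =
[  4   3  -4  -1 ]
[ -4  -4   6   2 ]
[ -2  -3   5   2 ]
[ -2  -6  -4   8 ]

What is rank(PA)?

First compute PA:
[[ 12,  14,  -7, -11],
 [ 12,  14,  -7, -11],
 [ 12,  14,  -7, -11]]
Now row reduce the product.
R2 ← R2 − R1: [0, 0, 0, 0]
R3 ← R3 − R1: [0, 0, 0, 0]
1 nonzero row, so rank(PA) = 1.

1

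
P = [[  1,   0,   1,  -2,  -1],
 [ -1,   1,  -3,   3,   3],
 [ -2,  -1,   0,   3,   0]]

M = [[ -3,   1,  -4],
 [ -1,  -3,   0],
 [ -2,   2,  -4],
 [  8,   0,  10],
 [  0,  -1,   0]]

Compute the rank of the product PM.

First compute PM:
[[-21,   4, -28],
 [ 32, -13,  46],
 [ 31,   1,  38]]
Now row reduce the product.
R2 ← R2 + (32/21)·R1: [0, -145/21, 10/3]
R3 ← R3 + (31/21)·R1: [0, 145/21, -10/3]
R3 ← R3 + R2: [0, 0, 0]
2 nonzero rows, so rank(PM) = 2.

2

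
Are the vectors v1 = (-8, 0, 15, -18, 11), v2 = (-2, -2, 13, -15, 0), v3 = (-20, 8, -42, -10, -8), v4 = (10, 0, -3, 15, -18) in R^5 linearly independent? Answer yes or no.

yes

Form the matrix with these vectors as rows and row reduce.
R2 ← R2 − (1/4)·R1: [0, -2, 37/4, -21/2, -11/4]
R3 ← R3 − (5/2)·R1: [0, 8, -159/2, 35, -71/2]
R4 ← R4 + (5/4)·R1: [0, 0, 63/4, -15/2, -17/4]
R3 ← R3 + (4)·R2: [0, 0, -85/2, -7, -93/2]
R4 ← R4 + (63/170)·R3: [0, 0, 0, -858/85, -1826/85]
4 nonzero rows, so the 4 vectors span a space of dimension 4.
Since 4 = 4, the vectors are linearly independent.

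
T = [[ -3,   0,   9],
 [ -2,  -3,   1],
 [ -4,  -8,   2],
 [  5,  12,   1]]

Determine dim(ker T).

Row reduce to echelon form.
R2 ← R2 − (2/3)·R1: [0, -3, -5]
R3 ← R3 − (4/3)·R1: [0, -8, -10]
R4 ← R4 + (5/3)·R1: [0, 12, 16]
R3 ← R3 − (8/3)·R2: [0, 0, 10/3]
R4 ← R4 + (4)·R2: [0, 0, -4]
R4 ← R4 + (6/5)·R3: [0, 0, 0]
3 nonzero rows, so rank(T) = 3.
T has 3 columns; by rank–nullity, nullity = 3 − 3 = 0.

0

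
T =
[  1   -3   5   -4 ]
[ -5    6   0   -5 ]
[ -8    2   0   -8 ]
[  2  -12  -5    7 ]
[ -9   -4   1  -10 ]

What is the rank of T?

Row reduce to echelon form.
R2 ← R2 + (5)·R1: [0, -9, 25, -25]
R3 ← R3 + (8)·R1: [0, -22, 40, -40]
R4 ← R4 − (2)·R1: [0, -6, -15, 15]
R5 ← R5 + (9)·R1: [0, -31, 46, -46]
R3 ← R3 − (22/9)·R2: [0, 0, -190/9, 190/9]
R4 ← R4 − (2/3)·R2: [0, 0, -95/3, 95/3]
R5 ← R5 − (31/9)·R2: [0, 0, -361/9, 361/9]
R4 ← R4 − (3/2)·R3: [0, 0, 0, 0]
R5 ← R5 − (19/10)·R3: [0, 0, 0, 0]
Echelon form has 3 nonzero rows, so rank(T) = 3.

3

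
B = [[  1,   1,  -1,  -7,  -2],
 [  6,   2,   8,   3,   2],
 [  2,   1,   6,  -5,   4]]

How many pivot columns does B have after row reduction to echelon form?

3

Row reduce to echelon form.
R2 ← R2 − (6)·R1: [0, -4, 14, 45, 14]
R3 ← R3 − (2)·R1: [0, -1, 8, 9, 8]
R3 ← R3 − (1/4)·R2: [0, 0, 9/2, -9/4, 9/2]
Echelon form has 3 nonzero rows, so rank(B) = 3.
Each nonzero row contributes one pivot column: 3 pivot columns.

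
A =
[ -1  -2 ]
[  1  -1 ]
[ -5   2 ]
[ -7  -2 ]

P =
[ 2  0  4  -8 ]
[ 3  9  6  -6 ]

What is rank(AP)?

First compute AP:
[[ -8, -18, -16,  20],
 [ -1,  -9,  -2,  -2],
 [ -4,  18,  -8,  28],
 [-20, -18, -40,  68]]
Now row reduce the product.
R2 ← R2 − (1/8)·R1: [0, -27/4, 0, -9/2]
R3 ← R3 − (1/2)·R1: [0, 27, 0, 18]
R4 ← R4 − (5/2)·R1: [0, 27, 0, 18]
R3 ← R3 + (4)·R2: [0, 0, 0, 0]
R4 ← R4 + (4)·R2: [0, 0, 0, 0]
2 nonzero rows, so rank(AP) = 2.

2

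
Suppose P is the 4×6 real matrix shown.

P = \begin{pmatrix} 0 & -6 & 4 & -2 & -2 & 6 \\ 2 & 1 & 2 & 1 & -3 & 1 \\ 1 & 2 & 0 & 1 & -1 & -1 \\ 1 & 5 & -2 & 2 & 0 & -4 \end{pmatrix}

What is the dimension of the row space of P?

Row reduce to echelon form.
Swap R1 ↔ R2
R3 ← R3 − (1/2)·R1: [0, 3/2, -1, 1/2, 1/2, -3/2]
R4 ← R4 − (1/2)·R1: [0, 9/2, -3, 3/2, 3/2, -9/2]
R3 ← R3 + (1/4)·R2: [0, 0, 0, 0, 0, 0]
R4 ← R4 + (3/4)·R2: [0, 0, 0, 0, 0, 0]
Echelon form has 2 nonzero rows, so rank(P) = 2.
The row space has dimension equal to the rank: 2.

2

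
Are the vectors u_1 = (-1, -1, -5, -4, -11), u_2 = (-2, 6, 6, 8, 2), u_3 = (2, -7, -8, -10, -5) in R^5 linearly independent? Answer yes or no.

Form the matrix with these vectors as rows and row reduce.
R2 ← R2 − (2)·R1: [0, 8, 16, 16, 24]
R3 ← R3 + (2)·R1: [0, -9, -18, -18, -27]
R3 ← R3 + (9/8)·R2: [0, 0, 0, 0, 0]
2 nonzero rows, so the 3 vectors span a space of dimension 2.
Since 2 < 3, the vectors are linearly dependent.

no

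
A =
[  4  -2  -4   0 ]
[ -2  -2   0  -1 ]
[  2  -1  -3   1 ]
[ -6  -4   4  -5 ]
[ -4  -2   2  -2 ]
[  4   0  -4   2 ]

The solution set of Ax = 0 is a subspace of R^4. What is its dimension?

Row reduce to echelon form.
R2 ← R2 + (1/2)·R1: [0, -3, -2, -1]
R3 ← R3 − (1/2)·R1: [0, 0, -1, 1]
R4 ← R4 + (3/2)·R1: [0, -7, -2, -5]
R5 ← R5 + R1: [0, -4, -2, -2]
R6 ← R6 − R1: [0, 2, 0, 2]
R4 ← R4 − (7/3)·R2: [0, 0, 8/3, -8/3]
R5 ← R5 − (4/3)·R2: [0, 0, 2/3, -2/3]
R6 ← R6 + (2/3)·R2: [0, 0, -4/3, 4/3]
R4 ← R4 + (8/3)·R3: [0, 0, 0, 0]
R5 ← R5 + (2/3)·R3: [0, 0, 0, 0]
R6 ← R6 − (4/3)·R3: [0, 0, 0, 0]
3 nonzero rows, so rank(A) = 3.
A has 4 columns; by rank–nullity, nullity = 4 − 3 = 1.

1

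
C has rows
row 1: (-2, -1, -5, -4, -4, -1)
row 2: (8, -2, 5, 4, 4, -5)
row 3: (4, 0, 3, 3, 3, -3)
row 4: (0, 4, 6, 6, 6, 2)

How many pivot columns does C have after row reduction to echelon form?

Row reduce to echelon form.
R2 ← R2 + (4)·R1: [0, -6, -15, -12, -12, -9]
R3 ← R3 + (2)·R1: [0, -2, -7, -5, -5, -5]
R3 ← R3 − (1/3)·R2: [0, 0, -2, -1, -1, -2]
R4 ← R4 + (2/3)·R2: [0, 0, -4, -2, -2, -4]
R4 ← R4 − (2)·R3: [0, 0, 0, 0, 0, 0]
Echelon form has 3 nonzero rows, so rank(C) = 3.
Each nonzero row contributes one pivot column: 3 pivot columns.

3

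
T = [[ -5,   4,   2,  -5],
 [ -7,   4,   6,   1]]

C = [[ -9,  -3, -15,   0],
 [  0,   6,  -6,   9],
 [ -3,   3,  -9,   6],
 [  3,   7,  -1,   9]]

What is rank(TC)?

2

First compute TC:
[[ 24,  10,  38,   3],
 [ 48,  70,  26,  81]]
Now row reduce the product.
R2 ← R2 − (2)·R1: [0, 50, -50, 75]
2 nonzero rows, so rank(TC) = 2.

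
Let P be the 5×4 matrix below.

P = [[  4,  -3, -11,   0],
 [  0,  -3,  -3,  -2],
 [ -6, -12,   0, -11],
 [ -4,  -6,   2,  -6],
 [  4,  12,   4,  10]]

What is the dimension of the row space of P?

2

Row reduce to echelon form.
R3 ← R3 + (3/2)·R1: [0, -33/2, -33/2, -11]
R4 ← R4 + R1: [0, -9, -9, -6]
R5 ← R5 − R1: [0, 15, 15, 10]
R3 ← R3 − (11/2)·R2: [0, 0, 0, 0]
R4 ← R4 − (3)·R2: [0, 0, 0, 0]
R5 ← R5 + (5)·R2: [0, 0, 0, 0]
Echelon form has 2 nonzero rows, so rank(P) = 2.
The row space has dimension equal to the rank: 2.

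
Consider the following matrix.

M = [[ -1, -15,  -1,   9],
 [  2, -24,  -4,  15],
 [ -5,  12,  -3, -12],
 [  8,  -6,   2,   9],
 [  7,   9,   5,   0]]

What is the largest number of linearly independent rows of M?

Row reduce to echelon form.
R2 ← R2 + (2)·R1: [0, -54, -6, 33]
R3 ← R3 − (5)·R1: [0, 87, 2, -57]
R4 ← R4 + (8)·R1: [0, -126, -6, 81]
R5 ← R5 + (7)·R1: [0, -96, -2, 63]
R3 ← R3 + (29/18)·R2: [0, 0, -23/3, -23/6]
R4 ← R4 − (7/3)·R2: [0, 0, 8, 4]
R5 ← R5 − (16/9)·R2: [0, 0, 26/3, 13/3]
R4 ← R4 + (24/23)·R3: [0, 0, 0, 0]
R5 ← R5 + (26/23)·R3: [0, 0, 0, 0]
Echelon form has 3 nonzero rows, so rank(M) = 3.
The rank gives the maximum number of linearly independent rows: 3.

3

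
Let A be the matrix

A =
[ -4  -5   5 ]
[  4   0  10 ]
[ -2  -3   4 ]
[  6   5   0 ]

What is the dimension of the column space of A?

Row reduce to echelon form.
R2 ← R2 + R1: [0, -5, 15]
R3 ← R3 − (1/2)·R1: [0, -1/2, 3/2]
R4 ← R4 + (3/2)·R1: [0, -5/2, 15/2]
R3 ← R3 − (1/10)·R2: [0, 0, 0]
R4 ← R4 − (1/2)·R2: [0, 0, 0]
Echelon form has 2 nonzero rows, so rank(A) = 2.
The column space has dimension equal to the rank: 2.

2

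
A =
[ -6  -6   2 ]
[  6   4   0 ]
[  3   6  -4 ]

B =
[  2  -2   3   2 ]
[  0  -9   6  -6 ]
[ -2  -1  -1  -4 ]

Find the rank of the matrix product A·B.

First compute AB:
[[-16,  64, -56,  16],
 [ 12, -48,  42, -12],
 [ 14, -56,  49, -14]]
Now row reduce the product.
R2 ← R2 + (3/4)·R1: [0, 0, 0, 0]
R3 ← R3 + (7/8)·R1: [0, 0, 0, 0]
1 nonzero row, so rank(AB) = 1.

1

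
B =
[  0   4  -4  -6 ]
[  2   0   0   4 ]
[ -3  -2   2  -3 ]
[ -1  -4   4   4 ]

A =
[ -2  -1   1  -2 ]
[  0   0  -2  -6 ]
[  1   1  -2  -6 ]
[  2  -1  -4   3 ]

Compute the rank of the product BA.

First compute BA:
[[-16,   2,  24, -18],
 [  4,  -6, -14,   8],
 [  2,   8,   9,  -3],
 [ 14,   1, -17,  14]]
Now row reduce the product.
R2 ← R2 + (1/4)·R1: [0, -11/2, -8, 7/2]
R3 ← R3 + (1/8)·R1: [0, 33/4, 12, -21/4]
R4 ← R4 + (7/8)·R1: [0, 11/4, 4, -7/4]
R3 ← R3 + (3/2)·R2: [0, 0, 0, 0]
R4 ← R4 + (1/2)·R2: [0, 0, 0, 0]
2 nonzero rows, so rank(BA) = 2.

2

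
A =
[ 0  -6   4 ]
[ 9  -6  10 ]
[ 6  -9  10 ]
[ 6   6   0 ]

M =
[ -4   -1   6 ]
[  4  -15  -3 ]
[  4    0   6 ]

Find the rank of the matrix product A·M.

2

First compute AM:
[[ -8,  90,  42],
 [-20,  81, 132],
 [-20, 129, 123],
 [  0, -96,  18]]
Now row reduce the product.
R2 ← R2 − (5/2)·R1: [0, -144, 27]
R3 ← R3 − (5/2)·R1: [0, -96, 18]
R3 ← R3 − (2/3)·R2: [0, 0, 0]
R4 ← R4 − (2/3)·R2: [0, 0, 0]
2 nonzero rows, so rank(AM) = 2.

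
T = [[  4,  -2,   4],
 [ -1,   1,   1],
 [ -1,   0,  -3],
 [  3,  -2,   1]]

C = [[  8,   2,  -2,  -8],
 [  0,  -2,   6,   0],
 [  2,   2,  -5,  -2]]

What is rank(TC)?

2

First compute TC:
[[ 40,  20, -40, -40],
 [ -6,  -2,   3,   6],
 [-14,  -8,  17,  14],
 [ 26,  12, -23, -26]]
Now row reduce the product.
R2 ← R2 + (3/20)·R1: [0, 1, -3, 0]
R3 ← R3 + (7/20)·R1: [0, -1, 3, 0]
R4 ← R4 − (13/20)·R1: [0, -1, 3, 0]
R3 ← R3 + R2: [0, 0, 0, 0]
R4 ← R4 + R2: [0, 0, 0, 0]
2 nonzero rows, so rank(TC) = 2.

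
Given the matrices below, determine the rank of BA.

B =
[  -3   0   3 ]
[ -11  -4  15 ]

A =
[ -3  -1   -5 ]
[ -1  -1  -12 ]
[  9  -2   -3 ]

2

First compute BA:
[[ 36,  -3,   6],
 [172, -15,  58]]
Now row reduce the product.
R2 ← R2 − (43/9)·R1: [0, -2/3, 88/3]
2 nonzero rows, so rank(BA) = 2.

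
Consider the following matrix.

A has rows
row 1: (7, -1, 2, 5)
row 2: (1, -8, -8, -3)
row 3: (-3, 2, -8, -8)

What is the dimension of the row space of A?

3

Row reduce to echelon form.
R2 ← R2 − (1/7)·R1: [0, -55/7, -58/7, -26/7]
R3 ← R3 + (3/7)·R1: [0, 11/7, -50/7, -41/7]
R3 ← R3 + (1/5)·R2: [0, 0, -44/5, -33/5]
Echelon form has 3 nonzero rows, so rank(A) = 3.
The row space has dimension equal to the rank: 3.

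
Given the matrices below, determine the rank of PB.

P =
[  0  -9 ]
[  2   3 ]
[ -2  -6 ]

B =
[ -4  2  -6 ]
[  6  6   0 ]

2

First compute PB:
[[-54, -54,   0],
 [ 10,  22, -12],
 [-28, -40,  12]]
Now row reduce the product.
R2 ← R2 + (5/27)·R1: [0, 12, -12]
R3 ← R3 − (14/27)·R1: [0, -12, 12]
R3 ← R3 + R2: [0, 0, 0]
2 nonzero rows, so rank(PB) = 2.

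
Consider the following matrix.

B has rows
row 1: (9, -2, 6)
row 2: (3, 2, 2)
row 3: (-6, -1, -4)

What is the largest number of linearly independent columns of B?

2

Row reduce to echelon form.
R2 ← R2 − (1/3)·R1: [0, 8/3, 0]
R3 ← R3 + (2/3)·R1: [0, -7/3, 0]
R3 ← R3 + (7/8)·R2: [0, 0, 0]
Echelon form has 2 nonzero rows, so rank(B) = 2.
The rank gives the maximum number of linearly independent columns: 2.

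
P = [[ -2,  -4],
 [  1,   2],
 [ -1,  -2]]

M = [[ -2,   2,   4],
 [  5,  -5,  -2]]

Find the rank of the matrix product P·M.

First compute PM:
[[-16,  16,   0],
 [  8,  -8,   0],
 [ -8,   8,   0]]
Now row reduce the product.
R2 ← R2 + (1/2)·R1: [0, 0, 0]
R3 ← R3 − (1/2)·R1: [0, 0, 0]
1 nonzero row, so rank(PM) = 1.

1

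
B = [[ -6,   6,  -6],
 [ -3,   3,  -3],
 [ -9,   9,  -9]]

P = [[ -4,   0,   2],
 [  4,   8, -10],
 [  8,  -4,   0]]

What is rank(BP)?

1

First compute BP:
[[  0,  72, -72],
 [  0,  36, -36],
 [  0, 108, -108]]
Now row reduce the product.
R2 ← R2 − (1/2)·R1: [0, 0, 0]
R3 ← R3 − (3/2)·R1: [0, 0, 0]
1 nonzero row, so rank(BP) = 1.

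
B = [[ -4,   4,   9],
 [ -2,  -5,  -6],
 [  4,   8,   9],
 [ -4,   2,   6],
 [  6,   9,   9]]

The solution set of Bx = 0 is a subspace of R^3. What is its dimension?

1

Row reduce to echelon form.
R2 ← R2 − (1/2)·R1: [0, -7, -21/2]
R3 ← R3 + R1: [0, 12, 18]
R4 ← R4 − R1: [0, -2, -3]
R5 ← R5 + (3/2)·R1: [0, 15, 45/2]
R3 ← R3 + (12/7)·R2: [0, 0, 0]
R4 ← R4 − (2/7)·R2: [0, 0, 0]
R5 ← R5 + (15/7)·R2: [0, 0, 0]
2 nonzero rows, so rank(B) = 2.
B has 3 columns; by rank–nullity, nullity = 3 − 2 = 1.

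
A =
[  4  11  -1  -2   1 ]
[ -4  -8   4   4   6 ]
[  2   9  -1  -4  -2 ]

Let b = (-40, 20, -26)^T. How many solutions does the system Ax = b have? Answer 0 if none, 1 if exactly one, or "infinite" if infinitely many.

infinite

Row reduce the augmented matrix [A | b].
R2 ← R2 + R1: [0, 3, 3, 2, 7, -20]
R3 ← R3 − (1/2)·R1: [0, 7/2, -1/2, -3, -5/2, -6]
R3 ← R3 − (7/6)·R2: [0, 0, -4, -16/3, -32/3, 52/3]
The echelon form has 3 nonzero rows, and every pivot lies in the first 5 columns, so rank(A) = rank([A|b]) = 3.
The system is consistent.
rank = 3 < 5 unknowns, so there are infinitely many solutions.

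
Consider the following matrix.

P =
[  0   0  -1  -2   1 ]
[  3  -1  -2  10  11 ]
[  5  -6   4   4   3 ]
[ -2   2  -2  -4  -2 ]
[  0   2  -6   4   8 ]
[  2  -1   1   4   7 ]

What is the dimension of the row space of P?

4

Row reduce to echelon form.
Swap R1 ↔ R2
R3 ← R3 − (5/3)·R1: [0, -13/3, 22/3, -38/3, -46/3]
R4 ← R4 + (2/3)·R1: [0, 4/3, -10/3, 8/3, 16/3]
R6 ← R6 − (2/3)·R1: [0, -1/3, 7/3, -8/3, -1/3]
Swap R2 ↔ R3
R4 ← R4 + (4/13)·R2: [0, 0, -14/13, -16/13, 8/13]
R5 ← R5 + (6/13)·R2: [0, 0, -34/13, -24/13, 12/13]
R6 ← R6 − (1/13)·R2: [0, 0, 23/13, -22/13, 11/13]
R4 ← R4 − (14/13)·R3: [0, 0, 0, 12/13, -6/13]
R5 ← R5 − (34/13)·R3: [0, 0, 0, 44/13, -22/13]
R6 ← R6 + (23/13)·R3: [0, 0, 0, -68/13, 34/13]
R5 ← R5 − (11/3)·R4: [0, 0, 0, 0, 0]
R6 ← R6 + (17/3)·R4: [0, 0, 0, 0, 0]
Echelon form has 4 nonzero rows, so rank(P) = 4.
The row space has dimension equal to the rank: 4.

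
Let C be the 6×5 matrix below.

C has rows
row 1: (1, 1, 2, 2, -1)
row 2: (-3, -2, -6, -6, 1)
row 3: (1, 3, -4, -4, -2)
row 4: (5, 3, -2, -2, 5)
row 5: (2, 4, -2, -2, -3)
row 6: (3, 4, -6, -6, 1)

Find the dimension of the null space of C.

2

Row reduce to echelon form.
R2 ← R2 + (3)·R1: [0, 1, 0, 0, -2]
R3 ← R3 − R1: [0, 2, -6, -6, -1]
R4 ← R4 − (5)·R1: [0, -2, -12, -12, 10]
R5 ← R5 − (2)·R1: [0, 2, -6, -6, -1]
R6 ← R6 − (3)·R1: [0, 1, -12, -12, 4]
R3 ← R3 − (2)·R2: [0, 0, -6, -6, 3]
R4 ← R4 + (2)·R2: [0, 0, -12, -12, 6]
R5 ← R5 − (2)·R2: [0, 0, -6, -6, 3]
R6 ← R6 − R2: [0, 0, -12, -12, 6]
R4 ← R4 − (2)·R3: [0, 0, 0, 0, 0]
R5 ← R5 − R3: [0, 0, 0, 0, 0]
R6 ← R6 − (2)·R3: [0, 0, 0, 0, 0]
3 nonzero rows, so rank(C) = 3.
C has 5 columns; by rank–nullity, nullity = 5 − 3 = 2.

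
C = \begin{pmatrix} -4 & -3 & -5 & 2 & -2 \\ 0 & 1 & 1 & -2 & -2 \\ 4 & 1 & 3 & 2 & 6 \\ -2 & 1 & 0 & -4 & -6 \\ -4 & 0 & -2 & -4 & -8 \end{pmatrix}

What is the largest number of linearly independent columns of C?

2

Row reduce to echelon form.
R3 ← R3 + R1: [0, -2, -2, 4, 4]
R4 ← R4 − (1/2)·R1: [0, 5/2, 5/2, -5, -5]
R5 ← R5 − R1: [0, 3, 3, -6, -6]
R3 ← R3 + (2)·R2: [0, 0, 0, 0, 0]
R4 ← R4 − (5/2)·R2: [0, 0, 0, 0, 0]
R5 ← R5 − (3)·R2: [0, 0, 0, 0, 0]
Echelon form has 2 nonzero rows, so rank(C) = 2.
The rank gives the maximum number of linearly independent columns: 2.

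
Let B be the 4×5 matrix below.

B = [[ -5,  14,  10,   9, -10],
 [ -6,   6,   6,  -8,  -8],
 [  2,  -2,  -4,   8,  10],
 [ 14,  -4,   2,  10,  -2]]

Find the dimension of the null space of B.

Row reduce to echelon form.
R2 ← R2 − (6/5)·R1: [0, -54/5, -6, -94/5, 4]
R3 ← R3 + (2/5)·R1: [0, 18/5, 0, 58/5, 6]
R4 ← R4 + (14/5)·R1: [0, 176/5, 30, 176/5, -30]
R3 ← R3 + (1/3)·R2: [0, 0, -2, 16/3, 22/3]
R4 ← R4 + (88/27)·R2: [0, 0, 94/9, -704/27, -458/27]
R4 ← R4 + (47/9)·R3: [0, 0, 0, 16/9, 64/3]
4 nonzero rows, so rank(B) = 4.
B has 5 columns; by rank–nullity, nullity = 5 − 4 = 1.

1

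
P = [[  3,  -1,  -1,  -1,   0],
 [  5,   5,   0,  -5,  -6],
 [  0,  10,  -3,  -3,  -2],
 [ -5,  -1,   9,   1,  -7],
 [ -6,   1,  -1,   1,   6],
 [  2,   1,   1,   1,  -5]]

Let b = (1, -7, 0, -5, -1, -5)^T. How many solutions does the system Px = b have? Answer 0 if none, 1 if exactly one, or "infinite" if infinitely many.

Row reduce the augmented matrix [P | b].
R2 ← R2 − (5/3)·R1: [0, 20/3, 5/3, -10/3, -6, -26/3]
R4 ← R4 + (5/3)·R1: [0, -8/3, 22/3, -2/3, -7, -10/3]
R5 ← R5 + (2)·R1: [0, -1, -3, -1, 6, 1]
R6 ← R6 − (2/3)·R1: [0, 5/3, 5/3, 5/3, -5, -17/3]
R3 ← R3 − (3/2)·R2: [0, 0, -11/2, 2, 7, 13]
R4 ← R4 + (2/5)·R2: [0, 0, 8, -2, -47/5, -34/5]
R5 ← R5 + (3/20)·R2: [0, 0, -11/4, -3/2, 51/10, -3/10]
R6 ← R6 − (1/4)·R2: [0, 0, 5/4, 5/2, -7/2, -7/2]
R4 ← R4 + (16/11)·R3: [0, 0, 0, 10/11, 43/55, 666/55]
R5 ← R5 − (1/2)·R3: [0, 0, 0, -5/2, 8/5, -34/5]
R6 ← R6 + (5/22)·R3: [0, 0, 0, 65/22, -21/11, -6/11]
R5 ← R5 + (11/4)·R4: [0, 0, 0, 0, 15/4, 53/2]
R6 ← R6 − (13/4)·R4: [0, 0, 0, 0, -89/20, -399/10]
R6 ← R6 + (89/75)·R5: [0, 0, 0, 0, 0, -634/75]
The echelon form has 6 nonzero rows; the last pivot sits in the augmented column, so rank(P) = 5 but rank([P|b]) = 6.
Since the ranks differ, the system is inconsistent.
It has no solutions.

0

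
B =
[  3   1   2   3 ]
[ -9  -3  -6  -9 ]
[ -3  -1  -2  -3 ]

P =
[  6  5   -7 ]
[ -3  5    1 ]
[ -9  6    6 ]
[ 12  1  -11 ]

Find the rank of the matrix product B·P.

First compute BP:
[[ 33,  35, -41],
 [-99, -105, 123],
 [-33, -35,  41]]
Now row reduce the product.
R2 ← R2 + (3)·R1: [0, 0, 0]
R3 ← R3 + R1: [0, 0, 0]
1 nonzero row, so rank(BP) = 1.

1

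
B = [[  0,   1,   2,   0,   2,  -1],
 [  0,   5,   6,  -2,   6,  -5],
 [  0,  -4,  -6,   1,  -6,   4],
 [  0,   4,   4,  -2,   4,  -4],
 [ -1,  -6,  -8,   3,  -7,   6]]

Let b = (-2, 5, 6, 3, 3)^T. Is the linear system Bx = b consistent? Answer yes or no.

no

Row reduce the augmented matrix [B | b].
Swap R1 ↔ R5
R3 ← R3 + (4/5)·R2: [0, 0, -6/5, -3/5, -6/5, 0, 10]
R4 ← R4 − (4/5)·R2: [0, 0, -4/5, -2/5, -4/5, 0, -1]
R5 ← R5 − (1/5)·R2: [0, 0, 4/5, 2/5, 4/5, 0, -3]
R4 ← R4 − (2/3)·R3: [0, 0, 0, 0, 0, 0, -23/3]
R5 ← R5 + (2/3)·R3: [0, 0, 0, 0, 0, 0, 11/3]
R5 ← R5 + (11/23)·R4: [0, 0, 0, 0, 0, 0, 0]
The echelon form has 4 nonzero rows; the last pivot sits in the augmented column, so rank(B) = 3 but rank([B|b]) = 4.
Since the ranks differ, the system is inconsistent.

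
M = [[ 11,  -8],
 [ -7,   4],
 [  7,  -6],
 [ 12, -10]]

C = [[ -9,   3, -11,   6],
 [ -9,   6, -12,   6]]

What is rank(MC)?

2

First compute MC:
[[-27, -15, -25,  18],
 [ 27,   3,  29, -18],
 [ -9, -15,  -5,   6],
 [-18, -24, -12,  12]]
Now row reduce the product.
R2 ← R2 + R1: [0, -12, 4, 0]
R3 ← R3 − (1/3)·R1: [0, -10, 10/3, 0]
R4 ← R4 − (2/3)·R1: [0, -14, 14/3, 0]
R3 ← R3 − (5/6)·R2: [0, 0, 0, 0]
R4 ← R4 − (7/6)·R2: [0, 0, 0, 0]
2 nonzero rows, so rank(MC) = 2.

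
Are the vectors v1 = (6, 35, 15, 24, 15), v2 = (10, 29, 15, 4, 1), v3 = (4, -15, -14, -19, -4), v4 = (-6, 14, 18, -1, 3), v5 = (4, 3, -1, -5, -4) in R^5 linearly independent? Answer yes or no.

yes

Form the matrix with these vectors as rows and row reduce.
R2 ← R2 − (5/3)·R1: [0, -88/3, -10, -36, -24]
R3 ← R3 − (2/3)·R1: [0, -115/3, -24, -35, -14]
R4 ← R4 + R1: [0, 49, 33, 23, 18]
R5 ← R5 − (2/3)·R1: [0, -61/3, -11, -21, -14]
R3 ← R3 − (115/88)·R2: [0, 0, -481/44, 265/22, 191/11]
R4 ← R4 + (147/88)·R2: [0, 0, 717/44, -817/22, -243/11]
R5 ← R5 − (61/88)·R2: [0, 0, -179/44, 87/22, 29/11]
R4 ← R4 + (717/481)·R3: [0, 0, 0, -9226/481, 1824/481]
R5 ← R5 − (179/481)·R3: [0, 0, 0, -254/481, -1840/481]
R5 ← R5 − (127/4613)·R4: [0, 0, 0, 0, -18128/4613]
5 nonzero rows, so the 5 vectors span a space of dimension 5.
Since 5 = 5, the vectors are linearly independent.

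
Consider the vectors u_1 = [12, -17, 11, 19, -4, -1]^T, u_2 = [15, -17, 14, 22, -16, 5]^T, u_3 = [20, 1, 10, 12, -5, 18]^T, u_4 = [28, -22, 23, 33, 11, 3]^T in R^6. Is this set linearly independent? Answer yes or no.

Form the matrix with these vectors as rows and row reduce.
R2 ← R2 − (5/4)·R1: [0, 17/4, 1/4, -7/4, -11, 25/4]
R3 ← R3 − (5/3)·R1: [0, 88/3, -25/3, -59/3, 5/3, 59/3]
R4 ← R4 − (7/3)·R1: [0, 53/3, -8/3, -34/3, 61/3, 16/3]
R3 ← R3 − (352/51)·R2: [0, 0, -171/17, -129/17, 1319/17, -399/17]
R4 ← R4 − (212/51)·R2: [0, 0, -63/17, -69/17, 1123/17, -351/17]
R4 ← R4 − (7/19)·R3: [0, 0, 0, -24/19, 712/19, -12]
4 nonzero rows, so the 4 vectors span a space of dimension 4.
Since 4 = 4, the vectors are linearly independent.

yes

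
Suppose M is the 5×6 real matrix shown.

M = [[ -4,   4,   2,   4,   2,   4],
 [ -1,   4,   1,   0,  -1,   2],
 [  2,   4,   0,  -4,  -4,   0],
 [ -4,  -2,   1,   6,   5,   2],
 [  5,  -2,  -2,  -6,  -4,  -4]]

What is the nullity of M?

4

Row reduce to echelon form.
R2 ← R2 − (1/4)·R1: [0, 3, 1/2, -1, -3/2, 1]
R3 ← R3 + (1/2)·R1: [0, 6, 1, -2, -3, 2]
R4 ← R4 − R1: [0, -6, -1, 2, 3, -2]
R5 ← R5 + (5/4)·R1: [0, 3, 1/2, -1, -3/2, 1]
R3 ← R3 − (2)·R2: [0, 0, 0, 0, 0, 0]
R4 ← R4 + (2)·R2: [0, 0, 0, 0, 0, 0]
R5 ← R5 − R2: [0, 0, 0, 0, 0, 0]
2 nonzero rows, so rank(M) = 2.
M has 6 columns; by rank–nullity, nullity = 6 − 2 = 4.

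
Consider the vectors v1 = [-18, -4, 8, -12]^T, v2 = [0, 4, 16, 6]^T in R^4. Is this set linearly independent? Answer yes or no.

yes

Form the matrix with these vectors as rows and row reduce.
2 nonzero rows, so the 2 vectors span a space of dimension 2.
Since 2 = 2, the vectors are linearly independent.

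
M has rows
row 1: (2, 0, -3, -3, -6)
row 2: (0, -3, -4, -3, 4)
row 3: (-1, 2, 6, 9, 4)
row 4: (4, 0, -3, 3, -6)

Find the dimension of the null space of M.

Row reduce to echelon form.
R3 ← R3 + (1/2)·R1: [0, 2, 9/2, 15/2, 1]
R4 ← R4 − (2)·R1: [0, 0, 3, 9, 6]
R3 ← R3 + (2/3)·R2: [0, 0, 11/6, 11/2, 11/3]
R4 ← R4 − (18/11)·R3: [0, 0, 0, 0, 0]
3 nonzero rows, so rank(M) = 3.
M has 5 columns; by rank–nullity, nullity = 5 − 3 = 2.

2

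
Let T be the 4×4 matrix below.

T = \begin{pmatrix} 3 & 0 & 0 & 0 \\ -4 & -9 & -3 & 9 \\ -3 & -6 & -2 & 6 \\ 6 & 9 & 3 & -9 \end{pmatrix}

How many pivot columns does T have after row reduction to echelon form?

2

Row reduce to echelon form.
R2 ← R2 + (4/3)·R1: [0, -9, -3, 9]
R3 ← R3 + R1: [0, -6, -2, 6]
R4 ← R4 − (2)·R1: [0, 9, 3, -9]
R3 ← R3 − (2/3)·R2: [0, 0, 0, 0]
R4 ← R4 + R2: [0, 0, 0, 0]
Echelon form has 2 nonzero rows, so rank(T) = 2.
Each nonzero row contributes one pivot column: 2 pivot columns.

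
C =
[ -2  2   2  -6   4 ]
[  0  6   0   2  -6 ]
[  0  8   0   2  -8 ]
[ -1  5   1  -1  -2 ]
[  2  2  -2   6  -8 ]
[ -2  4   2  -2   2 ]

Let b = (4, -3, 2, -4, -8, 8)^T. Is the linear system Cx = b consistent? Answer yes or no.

Row reduce the augmented matrix [C | b].
R4 ← R4 − (1/2)·R1: [0, 4, 0, 2, -4, -6]
R5 ← R5 + R1: [0, 4, 0, 0, -4, -4]
R6 ← R6 − R1: [0, 2, 0, 4, -2, 4]
R3 ← R3 − (4/3)·R2: [0, 0, 0, -2/3, 0, 6]
R4 ← R4 − (2/3)·R2: [0, 0, 0, 2/3, 0, -4]
R5 ← R5 − (2/3)·R2: [0, 0, 0, -4/3, 0, -2]
R6 ← R6 − (1/3)·R2: [0, 0, 0, 10/3, 0, 5]
R4 ← R4 + R3: [0, 0, 0, 0, 0, 2]
R5 ← R5 − (2)·R3: [0, 0, 0, 0, 0, -14]
R6 ← R6 + (5)·R3: [0, 0, 0, 0, 0, 35]
R5 ← R5 + (7)·R4: [0, 0, 0, 0, 0, 0]
R6 ← R6 − (35/2)·R4: [0, 0, 0, 0, 0, 0]
The echelon form has 4 nonzero rows; the last pivot sits in the augmented column, so rank(C) = 3 but rank([C|b]) = 4.
Since the ranks differ, the system is inconsistent.

no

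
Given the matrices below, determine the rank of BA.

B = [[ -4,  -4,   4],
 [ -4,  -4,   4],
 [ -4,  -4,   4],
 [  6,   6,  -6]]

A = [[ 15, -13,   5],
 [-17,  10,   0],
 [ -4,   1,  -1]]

1

First compute BA:
[[ -8,  16, -24],
 [ -8,  16, -24],
 [ -8,  16, -24],
 [ 12, -24,  36]]
Now row reduce the product.
R2 ← R2 − R1: [0, 0, 0]
R3 ← R3 − R1: [0, 0, 0]
R4 ← R4 + (3/2)·R1: [0, 0, 0]
1 nonzero row, so rank(BA) = 1.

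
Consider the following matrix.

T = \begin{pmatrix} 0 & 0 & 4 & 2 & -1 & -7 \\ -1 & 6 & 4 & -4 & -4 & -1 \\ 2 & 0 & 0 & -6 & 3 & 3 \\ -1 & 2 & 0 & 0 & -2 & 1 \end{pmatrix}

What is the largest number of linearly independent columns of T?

3

Row reduce to echelon form.
Swap R1 ↔ R2
R3 ← R3 + (2)·R1: [0, 12, 8, -14, -5, 1]
R4 ← R4 − R1: [0, -4, -4, 4, 2, 2]
Swap R2 ↔ R3
R4 ← R4 + (1/3)·R2: [0, 0, -4/3, -2/3, 1/3, 7/3]
R4 ← R4 + (1/3)·R3: [0, 0, 0, 0, 0, 0]
Echelon form has 3 nonzero rows, so rank(T) = 3.
The rank gives the maximum number of linearly independent columns: 3.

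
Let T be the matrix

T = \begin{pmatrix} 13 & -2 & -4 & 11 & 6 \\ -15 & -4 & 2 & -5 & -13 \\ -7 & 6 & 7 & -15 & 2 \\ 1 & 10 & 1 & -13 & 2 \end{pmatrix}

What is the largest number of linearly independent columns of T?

Row reduce to echelon form.
R2 ← R2 + (15/13)·R1: [0, -82/13, -34/13, 100/13, -79/13]
R3 ← R3 + (7/13)·R1: [0, 64/13, 63/13, -118/13, 68/13]
R4 ← R4 − (1/13)·R1: [0, 132/13, 17/13, -180/13, 20/13]
R3 ← R3 + (32/41)·R2: [0, 0, 115/41, -126/41, 20/41]
R4 ← R4 + (66/41)·R2: [0, 0, -119/41, -60/41, -338/41]
R4 ← R4 + (119/115)·R3: [0, 0, 0, -534/115, -178/23]
Echelon form has 4 nonzero rows, so rank(T) = 4.
The rank gives the maximum number of linearly independent columns: 4.

4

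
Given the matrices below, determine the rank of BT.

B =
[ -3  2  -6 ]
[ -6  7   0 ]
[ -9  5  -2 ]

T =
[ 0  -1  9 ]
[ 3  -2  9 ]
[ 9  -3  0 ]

2

First compute BT:
[[-48,  17,  -9],
 [ 21,  -8,   9],
 [ -3,   5, -36]]
Now row reduce the product.
R2 ← R2 + (7/16)·R1: [0, -9/16, 81/16]
R3 ← R3 − (1/16)·R1: [0, 63/16, -567/16]
R3 ← R3 + (7)·R2: [0, 0, 0]
2 nonzero rows, so rank(BT) = 2.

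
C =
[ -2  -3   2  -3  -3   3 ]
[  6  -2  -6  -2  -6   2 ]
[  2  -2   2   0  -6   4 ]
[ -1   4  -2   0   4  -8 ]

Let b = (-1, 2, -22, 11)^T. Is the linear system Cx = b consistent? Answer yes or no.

yes

Row reduce the augmented matrix [C | b].
R2 ← R2 + (3)·R1: [0, -11, 0, -11, -15, 11, -1]
R3 ← R3 + R1: [0, -5, 4, -3, -9, 7, -23]
R4 ← R4 − (1/2)·R1: [0, 11/2, -3, 3/2, 11/2, -19/2, 23/2]
R3 ← R3 − (5/11)·R2: [0, 0, 4, 2, -24/11, 2, -248/11]
R4 ← R4 + (1/2)·R2: [0, 0, -3, -4, -2, -4, 11]
R4 ← R4 + (3/4)·R3: [0, 0, 0, -5/2, -40/11, -5/2, -65/11]
The echelon form has 4 nonzero rows, and every pivot lies in the first 6 columns, so rank(C) = rank([C|b]) = 4.
The system is consistent.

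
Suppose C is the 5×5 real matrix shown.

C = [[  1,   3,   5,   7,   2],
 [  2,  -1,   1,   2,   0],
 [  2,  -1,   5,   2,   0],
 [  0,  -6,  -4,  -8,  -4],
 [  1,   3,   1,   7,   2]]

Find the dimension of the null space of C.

1

Row reduce to echelon form.
R2 ← R2 − (2)·R1: [0, -7, -9, -12, -4]
R3 ← R3 − (2)·R1: [0, -7, -5, -12, -4]
R5 ← R5 − R1: [0, 0, -4, 0, 0]
R3 ← R3 − R2: [0, 0, 4, 0, 0]
R4 ← R4 − (6/7)·R2: [0, 0, 26/7, 16/7, -4/7]
R4 ← R4 − (13/14)·R3: [0, 0, 0, 16/7, -4/7]
R5 ← R5 + R3: [0, 0, 0, 0, 0]
4 nonzero rows, so rank(C) = 4.
C has 5 columns; by rank–nullity, nullity = 5 − 4 = 1.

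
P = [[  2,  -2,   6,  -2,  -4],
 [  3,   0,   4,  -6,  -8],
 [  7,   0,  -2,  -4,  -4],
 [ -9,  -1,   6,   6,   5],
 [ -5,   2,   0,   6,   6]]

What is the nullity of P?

0

Row reduce to echelon form.
R2 ← R2 − (3/2)·R1: [0, 3, -5, -3, -2]
R3 ← R3 − (7/2)·R1: [0, 7, -23, 3, 10]
R4 ← R4 + (9/2)·R1: [0, -10, 33, -3, -13]
R5 ← R5 + (5/2)·R1: [0, -3, 15, 1, -4]
R3 ← R3 − (7/3)·R2: [0, 0, -34/3, 10, 44/3]
R4 ← R4 + (10/3)·R2: [0, 0, 49/3, -13, -59/3]
R5 ← R5 + R2: [0, 0, 10, -2, -6]
R4 ← R4 + (49/34)·R3: [0, 0, 0, 24/17, 25/17]
R5 ← R5 + (15/17)·R3: [0, 0, 0, 116/17, 118/17]
R5 ← R5 − (29/6)·R4: [0, 0, 0, 0, -1/6]
5 nonzero rows, so rank(P) = 5.
P has 5 columns; by rank–nullity, nullity = 5 − 5 = 0.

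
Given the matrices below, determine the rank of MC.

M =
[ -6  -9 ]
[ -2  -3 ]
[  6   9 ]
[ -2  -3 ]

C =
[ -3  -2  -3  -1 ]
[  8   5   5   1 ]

First compute MC:
[[-54, -33, -27,  -3],
 [-18, -11,  -9,  -1],
 [ 54,  33,  27,   3],
 [-18, -11,  -9,  -1]]
Now row reduce the product.
R2 ← R2 − (1/3)·R1: [0, 0, 0, 0]
R3 ← R3 + R1: [0, 0, 0, 0]
R4 ← R4 − (1/3)·R1: [0, 0, 0, 0]
1 nonzero row, so rank(MC) = 1.

1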